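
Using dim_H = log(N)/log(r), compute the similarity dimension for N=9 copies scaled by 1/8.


For a self-similar set with N copies scaled by 1/r:
dim_H = log(N)/log(r) = log(9)/log(8)
= 2.197225/2.079442
= 1.056642


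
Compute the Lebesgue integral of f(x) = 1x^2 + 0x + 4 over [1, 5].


The Lebesgue integral of a Riemann-integrable function agrees with the Riemann integral.
Antiderivative F(x) = (1/3)x^3 + (0/2)x^2 + 4x
F(5) = (1/3)*5^3 + (0/2)*5^2 + 4*5
     = (1/3)*125 + (0/2)*25 + 4*5
     = 41.666667 + 0.0 + 20
     = 61.666667
F(1) = 4.333333
Integral = F(5) - F(1) = 61.666667 - 4.333333 = 57.333333


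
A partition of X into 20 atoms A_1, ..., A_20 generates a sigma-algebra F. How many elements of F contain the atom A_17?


Each element of F is a union of some subset S of the 20 atoms.
The element contains A_17 iff A_17 is in S.
So we count subsets S of {A_1,...,A_20} with A_17 in S: choose freely among the other 19 atoms.
Count = 2^(20-1) = 2^19 = 524288.


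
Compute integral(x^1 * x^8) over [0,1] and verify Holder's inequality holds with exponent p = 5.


Step 1: Exact integral of f*g = integral(x^9, 0, 1) = 1/10
     = 0.1
Step 2: Holder bound with p=5, q=1.25:
  ||f||_p = (integral x^5 dx)^(1/5) = (1/6)^(1/5) = 0.698827
  ||g||_q = (integral x^10 dx)^(1/1.25) = (1/11)^(1/1.25) = 0.146854
Step 3: Holder bound = ||f||_p * ||g||_q = 0.698827 * 0.146854 = 0.102626
Verification: 0.1 <= 0.102626 (Holder holds)


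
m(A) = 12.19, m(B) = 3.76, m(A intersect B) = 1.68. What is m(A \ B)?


m(A \ B) = m(A) - m(A n B)
= 12.19 - 1.68
= 10.51


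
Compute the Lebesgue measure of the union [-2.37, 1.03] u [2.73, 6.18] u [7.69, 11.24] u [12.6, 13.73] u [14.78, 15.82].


For pairwise disjoint intervals, m(union) = sum of lengths.
= (1.03 - -2.37) + (6.18 - 2.73) + (11.24 - 7.69) + (13.73 - 12.6) + (15.82 - 14.78)
= 3.4 + 3.45 + 3.55 + 1.13 + 1.04
= 12.57


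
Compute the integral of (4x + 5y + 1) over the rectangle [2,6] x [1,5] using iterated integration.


By Fubini, integrate in x first, then y.
Step 1: Fix y, integrate over x in [2,6]:
  integral(4x + 5y + 1, x=2..6)
  = 4*(6^2 - 2^2)/2 + (5y + 1)*(6 - 2)
  = 64 + (5y + 1)*4
  = 64 + 20y + 4
  = 68 + 20y
Step 2: Integrate over y in [1,5]:
  integral(68 + 20y, y=1..5)
  = 68*4 + 20*(5^2 - 1^2)/2
  = 272 + 240
  = 512


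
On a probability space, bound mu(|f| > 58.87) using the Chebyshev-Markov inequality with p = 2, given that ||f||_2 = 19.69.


Chebyshev/Markov inequality: mu(|f| > eps) <= (||f||_p / eps)^p
Step 1: ||f||_2 / eps = 19.69 / 58.87 = 0.334466
Step 2: Raise to power p = 2:
  (0.334466)^2 = 0.111867
Step 3: Therefore mu(|f| > 58.87) <= 0.111867


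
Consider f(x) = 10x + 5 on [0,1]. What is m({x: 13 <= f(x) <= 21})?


f^(-1)([13, 21]) = {x : 13 <= 10x + 5 <= 21}
Solving: (13 - 5)/10 <= x <= (21 - 5)/10
= [0.8, 1.6]
Intersecting with [0,1]: [0.8, 1]
Measure = 1 - 0.8 = 0.2


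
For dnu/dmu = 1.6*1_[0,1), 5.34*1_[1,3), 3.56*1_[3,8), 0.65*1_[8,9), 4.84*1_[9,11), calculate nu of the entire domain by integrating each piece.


Integrate each piece of the Radon-Nikodym derivative:
Step 1: integral_0^1 1.6 dx = 1.6*(1-0) = 1.6*1 = 1.6
Step 2: integral_1^3 5.34 dx = 5.34*(3-1) = 5.34*2 = 10.68
Step 3: integral_3^8 3.56 dx = 3.56*(8-3) = 3.56*5 = 17.8
Step 4: integral_8^9 0.65 dx = 0.65*(9-8) = 0.65*1 = 0.65
Step 5: integral_9^11 4.84 dx = 4.84*(11-9) = 4.84*2 = 9.68
Total: 1.6 + 10.68 + 17.8 + 0.65 + 9.68 = 40.41


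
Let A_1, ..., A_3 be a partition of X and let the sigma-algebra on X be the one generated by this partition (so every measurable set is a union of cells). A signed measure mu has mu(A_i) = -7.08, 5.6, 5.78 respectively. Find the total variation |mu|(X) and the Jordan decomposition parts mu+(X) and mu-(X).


Step 1: Every measurable set is a union of atoms (the cells / points), so a Hahn decomposition is
  obtained by grouping atoms by sign: P = union of atoms with mu > 0, N = union of the remaining atoms.
  Atoms in P (indices): 2, 3;  atoms in N (indices): 1
  Positive values: 5.6, 5.78
  Negative values: -7.08
Step 2: mu+(X) = mu(P) = sum of positive atom values = 11.38
Step 3: mu-(X) = -mu(N) = sum of |negative atom values| = 7.08
Step 4: |mu|(X) = mu+(X) + mu-(X) = 11.38 + 7.08 = 18.46


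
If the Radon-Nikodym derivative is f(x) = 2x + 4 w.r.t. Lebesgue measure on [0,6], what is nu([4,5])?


nu(A) = integral_A (dnu/dmu) dmu = integral_4^5 (2x + 4) dx
Step 1: Antiderivative F(x) = (2/2)x^2 + 4x
Step 2: F(5) = (2/2)*5^2 + 4*5 = 25 + 20 = 45
Step 3: F(4) = (2/2)*4^2 + 4*4 = 16 + 16 = 32
Step 4: nu([4,5]) = F(5) - F(4) = 45 - 32 = 13


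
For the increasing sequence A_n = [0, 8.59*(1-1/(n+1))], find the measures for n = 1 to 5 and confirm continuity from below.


By continuity of measure from below: if A_n increases to A, then m(A_n) -> m(A).
Here A = [0, 8.59], so m(A) = 8.59
Step 1: a_1 = 8.59*(1 - 1/2) = 4.295, m(A_1) = 4.295
Step 2: a_2 = 8.59*(1 - 1/3) = 5.7267, m(A_2) = 5.7267
Step 3: a_3 = 8.59*(1 - 1/4) = 6.4425, m(A_3) = 6.4425
Step 4: a_4 = 8.59*(1 - 1/5) = 6.872, m(A_4) = 6.872
Step 5: a_5 = 8.59*(1 - 1/6) = 7.1583, m(A_5) = 7.1583
Limit: m(A_n) -> m([0,8.59]) = 8.59


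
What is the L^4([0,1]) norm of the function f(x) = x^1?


Step 1: ||f||_4 = (integral_0^1 |x^1|^4 dx)^(1/4)
     = (integral_0^1 x^4 dx)^(1/4)
Step 2: integral_0^1 x^4 dx = [x^5/(5)] from 0 to 1 = 1^5/5
     = 1/5 = 0.2
Step 3: ||f||_4 = (0.2)^(1/4) = 0.66874


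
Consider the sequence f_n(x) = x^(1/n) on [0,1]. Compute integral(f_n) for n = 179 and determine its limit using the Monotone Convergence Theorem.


At n = 179: f_179(x) = x^(1/179).
Step 1: integral(x^(1/179), 0, 1) = [x^(1/179+1) / (1/179+1)] from 0 to 1
     = 1 / (1/179 + 1) = 1 / ((179+1)/179) = 179/(179+1)
     = 179/180 = 0.994444
Step 2: As n -> infinity, f_n(x) = x^(1/n) -> 1 for x in (0,1], and f_n is increasing in n.
By MCT, lim_n integral(f_n) = integral(lim_n f_n) = integral(1, 0, 1) = 1.
Step 3: Verify convergence: 179/180 = 0.994444 -> 1


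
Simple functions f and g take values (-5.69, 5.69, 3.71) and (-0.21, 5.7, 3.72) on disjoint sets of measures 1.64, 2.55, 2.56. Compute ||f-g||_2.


Step 1: Compute differences f_i - g_i:
  -5.69 - -0.21 = -5.48
  5.69 - 5.7 = -0.01
  3.71 - 3.72 = -0.01
Step 2: Compute |diff|^2 * measure for each set:
  |-5.48|^2 * 1.64 = 30.0304 * 1.64 = 49.249856
  |-0.01|^2 * 2.55 = 1.000000e-04 * 2.55 = 2.550000e-04
  |-0.01|^2 * 2.56 = 1.000000e-04 * 2.56 = 2.560000e-04
Step 3: Sum = 49.250367
Step 4: ||f-g||_2 = (49.250367)^(1/2) = 7.017861


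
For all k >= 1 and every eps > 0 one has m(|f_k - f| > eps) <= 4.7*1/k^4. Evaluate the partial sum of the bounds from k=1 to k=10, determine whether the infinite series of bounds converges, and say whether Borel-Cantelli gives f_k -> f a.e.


Step 1: List the terms 4.7*1/k^4 for k = 1 to 10:
  k=1: 4.7
  k=2: 0.29375
  k=3: 0.058025
  k=4: 0.018359
  k=5: 0.00752
  k=6: 0.003627
  k=7: 0.001958
  k=8: 0.001147
  k=9: 7.163542e-04
  k=10: 4.700000e-04
Step 2: Partial sum = 4.7 + 0.29375 + 0.058025 + 0.018359 + 0.00752 + 0.003627 + 0.001958 + 0.001147 + 7.163542e-04 + 4.700000e-04
     = 5.085572
Step 3: The full series sum_(k>=1) 4.7*1/k^4 converges (p-series with p = 4 > 1; a constant multiple of a convergent series converges).
Step 4: Fix eps > 0. Since sum_k m(|f_k - f| > eps) < infinity, the Borel-Cantelli lemma gives
        m(limsup_k {|f_k - f| > eps}) = 0, i.e. for a.e. x, |f_k(x) - f(x)| <= eps for all large k.
        Applying this with eps = 1/j for j = 1, 2, ... and intersecting the countably many full-measure sets,
        for a.e. x we get limsup_k |f_k(x) - f(x)| <= 1/j for every j, hence f_k -> f almost everywhere.
Conclusion: series converges; Borel-Cantelli yields f_k -> f a.e.


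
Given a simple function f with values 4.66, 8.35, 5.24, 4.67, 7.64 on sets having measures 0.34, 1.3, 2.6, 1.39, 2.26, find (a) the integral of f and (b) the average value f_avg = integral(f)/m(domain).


Step 1: Integral = sum(value_i * measure_i)
= 4.66*0.34 + 8.35*1.3 + 5.24*2.6 + 4.67*1.39 + 7.64*2.26
= 1.5844 + 10.855 + 13.624 + 6.4913 + 17.2664
= 49.8211
Step 2: Total measure of domain = 0.34 + 1.3 + 2.6 + 1.39 + 2.26 = 7.89
Step 3: Average value = 49.8211 / 7.89 = 6.314461


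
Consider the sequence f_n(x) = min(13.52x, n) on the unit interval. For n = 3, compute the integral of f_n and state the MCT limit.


f(x) = 13.52x on [0,1]; f_n(x) = min(13.52x, n). At n = 3:
Step 1: f(x) reaches 3 at x = 3/13.52 = 0.221893
Step 2: integral(f_3) = integral(13.52x, 0, 0.221893) + integral(3, 0.221893, 1)
       = 13.52*0.221893^2/2 + 3*(1 - 0.221893)
       = 0.33284 + 2.33432
       = 2.66716
Step 3: As n -> infinity, f_n increases to f, so by MCT integral(f_n) -> integral(f) = 13.52/2 = 6.76.
Convergence: integral(f_3) = 2.66716 -> 6.76 as n -> infinity


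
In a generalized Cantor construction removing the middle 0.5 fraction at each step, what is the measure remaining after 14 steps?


Step 1: At each step, fraction remaining = 1 - 0.5 = 0.5
Step 2: After 14 steps, measure = (0.5)^14
Result = 6.103516e-05


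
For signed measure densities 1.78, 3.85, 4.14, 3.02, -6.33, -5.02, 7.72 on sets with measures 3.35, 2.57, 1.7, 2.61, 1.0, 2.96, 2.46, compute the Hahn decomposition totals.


Step 1: Compute signed measure on each set:
  Set 1: 1.78 * 3.35 = 5.963
  Set 2: 3.85 * 2.57 = 9.8945
  Set 3: 4.14 * 1.7 = 7.038
  Set 4: 3.02 * 2.61 = 7.8822
  Set 5: -6.33 * 1.0 = -6.33
  Set 6: -5.02 * 2.96 = -14.8592
  Set 7: 7.72 * 2.46 = 18.9912
Step 2: Total signed measure = (5.963) + (9.8945) + (7.038) + (7.8822) + (-6.33) + (-14.8592) + (18.9912)
     = 28.5797
Step 3: Positive part mu+(X) = sum of positive contributions = 49.7689
Step 4: Negative part mu-(X) = |sum of negative contributions| = 21.1892


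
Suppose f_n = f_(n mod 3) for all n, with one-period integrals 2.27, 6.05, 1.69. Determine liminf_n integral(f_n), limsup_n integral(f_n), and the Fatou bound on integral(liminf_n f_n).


The sequence (integral(f_n)) is periodic with period 3, repeating the values 2.27, 6.05, 1.69 indefinitely.
Step 1: For a periodic sequence, every tail (a_m, a_(m+1), ...) contains all 3 period values infinitely often.
Step 2: Hence inf of every tail = min of the period values = min(2.27, 6.05, 1.69) = 1.69.
        liminf_n integral(f_n) = sup over m of (inf of tail from m) = 1.69.
Step 3: Similarly sup of every tail = max of the period values = 6.05.
        limsup_n integral(f_n) = 6.05.
Step 4: Fatou's lemma: integral(liminf_n f_n) <= liminf_n integral(f_n) = 1.69.
        So the integral of the pointwise liminf is at most 1.69.


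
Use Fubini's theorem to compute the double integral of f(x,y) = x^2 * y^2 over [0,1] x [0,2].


By Fubini's theorem, the double integral factors as a product of single integrals:
Step 1: integral_0^1 x^2 dx = [x^3/3] from 0 to 1
     = 1^3/3 = 0.333333
Step 2: integral_0^2 y^2 dy = [y^3/3] from 0 to 2
     = 2^3/3 = 2.666667
Step 3: Double integral = 0.333333 * 2.666667 = 0.888889


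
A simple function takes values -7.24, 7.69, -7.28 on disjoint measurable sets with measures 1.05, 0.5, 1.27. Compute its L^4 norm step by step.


Step 1: Compute |f_i|^4 for each value:
  |-7.24|^4 = 2747.60479
  |7.69|^4 = 3497.078323
  |-7.28|^4 = 2808.830403
Step 2: Multiply by measures and sum:
  2747.60479 * 1.05 = 2884.985029
  3497.078323 * 0.5 = 1748.539162
  2808.830403 * 1.27 = 3567.214611
Sum = 2884.985029 + 1748.539162 + 3567.214611 = 8200.738802
Step 3: Take the p-th root:
||f||_4 = (8200.738802)^(1/4) = 9.516193


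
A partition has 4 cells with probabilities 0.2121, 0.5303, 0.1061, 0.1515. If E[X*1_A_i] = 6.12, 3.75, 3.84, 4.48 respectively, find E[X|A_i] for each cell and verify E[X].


For each cell A_i: E[X|A_i] = E[X*1_A_i] / P(A_i)
Step 1: E[X|A_1] = 6.12 / 0.2121 = 28.854314
Step 2: E[X|A_2] = 3.75 / 0.5303 = 7.071469
Step 3: E[X|A_3] = 3.84 / 0.1061 = 36.192271
Step 4: E[X|A_4] = 4.48 / 0.1515 = 29.570957
Verification: E[X] = sum E[X*1_A_i] = 6.12 + 3.75 + 3.84 + 4.48 = 18.19


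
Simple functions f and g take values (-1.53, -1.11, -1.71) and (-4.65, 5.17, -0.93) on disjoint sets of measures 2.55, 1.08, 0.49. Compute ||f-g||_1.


Step 1: Compute differences f_i - g_i:
  -1.53 - -4.65 = 3.12
  -1.11 - 5.17 = -6.28
  -1.71 - -0.93 = -0.78
Step 2: Compute |diff|^1 * measure for each set:
  |3.12|^1 * 2.55 = 3.12 * 2.55 = 7.956
  |-6.28|^1 * 1.08 = 6.28 * 1.08 = 6.7824
  |-0.78|^1 * 0.49 = 0.78 * 0.49 = 0.3822
Step 3: Sum = 15.1206
Step 4: ||f-g||_1 = (15.1206)^(1/1) = 15.1206


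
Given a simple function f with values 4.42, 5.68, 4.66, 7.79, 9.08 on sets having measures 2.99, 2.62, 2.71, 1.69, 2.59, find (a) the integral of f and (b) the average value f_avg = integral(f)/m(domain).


Step 1: Integral = sum(value_i * measure_i)
= 4.42*2.99 + 5.68*2.62 + 4.66*2.71 + 7.79*1.69 + 9.08*2.59
= 13.2158 + 14.8816 + 12.6286 + 13.1651 + 23.5172
= 77.4083
Step 2: Total measure of domain = 2.99 + 2.62 + 2.71 + 1.69 + 2.59 = 12.6
Step 3: Average value = 77.4083 / 12.6 = 6.143516


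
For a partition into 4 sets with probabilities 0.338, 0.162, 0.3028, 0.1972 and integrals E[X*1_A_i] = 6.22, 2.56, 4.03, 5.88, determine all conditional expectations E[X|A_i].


For each cell A_i: E[X|A_i] = E[X*1_A_i] / P(A_i)
Step 1: E[X|A_1] = 6.22 / 0.338 = 18.402367
Step 2: E[X|A_2] = 2.56 / 0.162 = 15.802469
Step 3: E[X|A_3] = 4.03 / 0.3028 = 13.309115
Step 4: E[X|A_4] = 5.88 / 0.1972 = 29.817444
Verification: E[X] = sum E[X*1_A_i] = 6.22 + 2.56 + 4.03 + 5.88 = 18.69


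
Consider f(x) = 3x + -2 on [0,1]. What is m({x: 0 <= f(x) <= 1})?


f^(-1)([0, 1]) = {x : 0 <= 3x + -2 <= 1}
Solving: (0 - -2)/3 <= x <= (1 - -2)/3
= [0.666667, 1]
Intersecting with [0,1]: [0.666667, 1]
Measure = 1 - 0.666667 = 0.333333


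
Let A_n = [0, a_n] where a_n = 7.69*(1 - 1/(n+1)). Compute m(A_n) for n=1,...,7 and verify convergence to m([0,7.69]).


By continuity of measure from below: if A_n increases to A, then m(A_n) -> m(A).
Here A = [0, 7.69], so m(A) = 7.69
Step 1: a_1 = 7.69*(1 - 1/2) = 3.845, m(A_1) = 3.845
Step 2: a_2 = 7.69*(1 - 1/3) = 5.1267, m(A_2) = 5.1267
Step 3: a_3 = 7.69*(1 - 1/4) = 5.7675, m(A_3) = 5.7675
Step 4: a_4 = 7.69*(1 - 1/5) = 6.152, m(A_4) = 6.152
Step 5: a_5 = 7.69*(1 - 1/6) = 6.4083, m(A_5) = 6.4083
Step 6: a_6 = 7.69*(1 - 1/7) = 6.5914, m(A_6) = 6.5914
Step 7: a_7 = 7.69*(1 - 1/8) = 6.7288, m(A_7) = 6.7288
Limit: m(A_n) -> m([0,7.69]) = 7.69


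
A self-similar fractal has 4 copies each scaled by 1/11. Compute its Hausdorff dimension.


For a self-similar set with N copies scaled by 1/r:
dim_H = log(N)/log(r) = log(4)/log(11)
= 1.386294/2.397895
= 0.57813


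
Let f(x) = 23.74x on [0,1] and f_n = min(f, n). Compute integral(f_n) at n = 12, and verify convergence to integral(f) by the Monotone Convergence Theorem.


f(x) = 23.74x on [0,1]; f_n(x) = min(23.74x, n). At n = 12:
Step 1: f(x) reaches 12 at x = 12/23.74 = 0.505476
Step 2: integral(f_12) = integral(23.74x, 0, 0.505476) + integral(12, 0.505476, 1)
       = 23.74*0.505476^2/2 + 12*(1 - 0.505476)
       = 3.032856 + 5.934288
       = 8.967144
Step 3: As n -> infinity, f_n increases to f, so by MCT integral(f_n) -> integral(f) = 23.74/2 = 11.87.
Convergence: integral(f_12) = 8.967144 -> 11.87 as n -> infinity


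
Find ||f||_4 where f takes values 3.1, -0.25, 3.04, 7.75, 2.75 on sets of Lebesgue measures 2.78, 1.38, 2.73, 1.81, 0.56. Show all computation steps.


Step 1: Compute |f_i|^4 for each value:
  |3.1|^4 = 92.3521
  |-0.25|^4 = 0.003906
  |3.04|^4 = 85.407171
  |7.75|^4 = 3607.503906
  |2.75|^4 = 57.191406
Step 2: Multiply by measures and sum:
  92.3521 * 2.78 = 256.738838
  0.003906 * 1.38 = 0.005391
  85.407171 * 2.73 = 233.161576
  3607.503906 * 1.81 = 6529.58207
  57.191406 * 0.56 = 32.027188
Sum = 256.738838 + 0.005391 + 233.161576 + 6529.58207 + 32.027188 = 7051.515062
Step 3: Take the p-th root:
||f||_4 = (7051.515062)^(1/4) = 9.163695


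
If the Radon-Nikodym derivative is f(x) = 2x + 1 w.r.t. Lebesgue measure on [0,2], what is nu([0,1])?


nu(A) = integral_A (dnu/dmu) dmu = integral_0^1 (2x + 1) dx
Step 1: Antiderivative F(x) = (2/2)x^2 + 1x
Step 2: F(1) = (2/2)*1^2 + 1*1 = 1 + 1 = 2
Step 3: F(0) = (2/2)*0^2 + 1*0 = 0.0 + 0 = 0.0
Step 4: nu([0,1]) = F(1) - F(0) = 2 - 0.0 = 2


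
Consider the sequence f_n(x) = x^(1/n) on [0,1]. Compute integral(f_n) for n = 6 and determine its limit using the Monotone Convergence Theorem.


At n = 6: f_6(x) = x^(1/6).
Step 1: integral(x^(1/6), 0, 1) = [x^(1/6+1) / (1/6+1)] from 0 to 1
     = 1 / (1/6 + 1) = 1 / ((6+1)/6) = 6/(6+1)
     = 6/7 = 0.857143
Step 2: As n -> infinity, f_n(x) = x^(1/n) -> 1 for x in (0,1], and f_n is increasing in n.
By MCT, lim_n integral(f_n) = integral(lim_n f_n) = integral(1, 0, 1) = 1.
Step 3: Verify convergence: 6/7 = 0.857143 -> 1


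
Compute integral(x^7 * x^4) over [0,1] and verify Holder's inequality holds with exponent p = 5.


Step 1: Exact integral of f*g = integral(x^11, 0, 1) = 1/12
     = 0.083333
Step 2: Holder bound with p=5, q=1.25:
  ||f||_p = (integral x^35 dx)^(1/5) = (1/36)^(1/5) = 0.488359
  ||g||_q = (integral x^5 dx)^(1/1.25) = (1/6)^(1/1.25) = 0.238495
Step 3: Holder bound = ||f||_p * ||g||_q = 0.488359 * 0.238495 = 0.116471
Verification: 0.083333 <= 0.116471 (Holder holds)


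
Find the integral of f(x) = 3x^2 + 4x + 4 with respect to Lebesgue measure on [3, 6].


The Lebesgue integral of a Riemann-integrable function agrees with the Riemann integral.
Antiderivative F(x) = (3/3)x^3 + (4/2)x^2 + 4x
F(6) = (3/3)*6^3 + (4/2)*6^2 + 4*6
     = (3/3)*216 + (4/2)*36 + 4*6
     = 216 + 72 + 24
     = 312
F(3) = 57
Integral = F(6) - F(3) = 312 - 57 = 255


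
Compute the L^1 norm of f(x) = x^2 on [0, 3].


Step 1: ||f||_1 = (integral_0^3 |x^2|^1 dx)^(1/1)
     = (integral_0^3 x^2 dx)^(1/1)
Step 2: integral_0^3 x^2 dx = [x^3/(3)] from 0 to 3 = 3^3/3
     = 27/3 = 9
Step 3: ||f||_1 = (9)^(1/1) = 9


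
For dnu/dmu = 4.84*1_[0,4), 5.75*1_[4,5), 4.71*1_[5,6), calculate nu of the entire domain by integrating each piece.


Integrate each piece of the Radon-Nikodym derivative:
Step 1: integral_0^4 4.84 dx = 4.84*(4-0) = 4.84*4 = 19.36
Step 2: integral_4^5 5.75 dx = 5.75*(5-4) = 5.75*1 = 5.75
Step 3: integral_5^6 4.71 dx = 4.71*(6-5) = 4.71*1 = 4.71
Total: 19.36 + 5.75 + 4.71 = 29.82


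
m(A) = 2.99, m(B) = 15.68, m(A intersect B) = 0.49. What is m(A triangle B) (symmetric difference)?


m(A Delta B) = m(A) + m(B) - 2*m(A n B)
= 2.99 + 15.68 - 2*0.49
= 2.99 + 15.68 - 0.98
= 17.69


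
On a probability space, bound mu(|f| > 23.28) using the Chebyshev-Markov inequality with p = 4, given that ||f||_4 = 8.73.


Chebyshev/Markov inequality: mu(|f| > eps) <= (||f||_p / eps)^p
Step 1: ||f||_4 / eps = 8.73 / 23.28 = 0.375
Step 2: Raise to power p = 4:
  (0.375)^4 = 0.019775
Step 3: Therefore mu(|f| > 23.28) <= 0.019775


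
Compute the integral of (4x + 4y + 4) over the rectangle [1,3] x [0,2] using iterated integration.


By Fubini, integrate in x first, then y.
Step 1: Fix y, integrate over x in [1,3]:
  integral(4x + 4y + 4, x=1..3)
  = 4*(3^2 - 1^2)/2 + (4y + 4)*(3 - 1)
  = 16 + (4y + 4)*2
  = 16 + 8y + 8
  = 24 + 8y
Step 2: Integrate over y in [0,2]:
  integral(24 + 8y, y=0..2)
  = 24*2 + 8*(2^2 - 0^2)/2
  = 48 + 16
  = 64


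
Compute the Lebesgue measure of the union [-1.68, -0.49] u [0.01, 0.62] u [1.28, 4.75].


For pairwise disjoint intervals, m(union) = sum of lengths.
= (-0.49 - -1.68) + (0.62 - 0.01) + (4.75 - 1.28)
= 1.19 + 0.61 + 3.47
= 5.27


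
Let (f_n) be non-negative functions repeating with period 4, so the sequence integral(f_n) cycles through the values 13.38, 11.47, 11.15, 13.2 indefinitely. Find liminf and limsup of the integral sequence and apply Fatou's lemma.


The sequence (integral(f_n)) is periodic with period 4, repeating the values 13.38, 11.47, 11.15, 13.2 indefinitely.
Step 1: For a periodic sequence, every tail (a_m, a_(m+1), ...) contains all 4 period values infinitely often.
Step 2: Hence inf of every tail = min of the period values = min(13.38, 11.47, 11.15, 13.2) = 11.15.
        liminf_n integral(f_n) = sup over m of (inf of tail from m) = 11.15.
Step 3: Similarly sup of every tail = max of the period values = 13.38.
        limsup_n integral(f_n) = 13.38.
Step 4: Fatou's lemma: integral(liminf_n f_n) <= liminf_n integral(f_n) = 11.15.
        So the integral of the pointwise liminf is at most 11.15.


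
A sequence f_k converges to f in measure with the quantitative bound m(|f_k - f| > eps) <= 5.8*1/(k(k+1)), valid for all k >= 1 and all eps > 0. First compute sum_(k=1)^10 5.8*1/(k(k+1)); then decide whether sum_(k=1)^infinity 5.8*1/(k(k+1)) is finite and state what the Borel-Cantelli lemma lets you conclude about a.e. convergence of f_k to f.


Step 1: List the terms 5.8*1/(k(k+1)) for k = 1 to 10:
  k=1: 2.9
  k=2: 0.966667
  k=3: 0.483333
  k=4: 0.29
  k=5: 0.193333
  k=6: 0.138095
  k=7: 0.103571
  k=8: 0.080556
  k=9: 0.064444
  k=10: 0.052727
Step 2: Partial sum = 2.9 + 0.966667 + 0.483333 + 0.29 + 0.193333 + 0.138095 + 0.103571 + 0.080556 + 0.064444 + 0.052727
     = 5.272727
Step 3: The full series sum_(k>=1) 5.8*1/(k(k+1)) converges (telescoping series sum 1/(k(k+1)) = 1; a constant multiple of a convergent series converges).
Step 4: Fix eps > 0. Since sum_k m(|f_k - f| > eps) < infinity, the Borel-Cantelli lemma gives
        m(limsup_k {|f_k - f| > eps}) = 0, i.e. for a.e. x, |f_k(x) - f(x)| <= eps for all large k.
        Applying this with eps = 1/j for j = 1, 2, ... and intersecting the countably many full-measure sets,
        for a.e. x we get limsup_k |f_k(x) - f(x)| <= 1/j for every j, hence f_k -> f almost everywhere.
Conclusion: series converges; Borel-Cantelli yields f_k -> f a.e.


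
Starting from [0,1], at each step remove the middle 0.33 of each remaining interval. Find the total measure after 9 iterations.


Step 1: At each step, fraction remaining = 1 - 0.33 = 0.67
Step 2: After 9 steps, measure = (0.67)^9
Result = 0.027207


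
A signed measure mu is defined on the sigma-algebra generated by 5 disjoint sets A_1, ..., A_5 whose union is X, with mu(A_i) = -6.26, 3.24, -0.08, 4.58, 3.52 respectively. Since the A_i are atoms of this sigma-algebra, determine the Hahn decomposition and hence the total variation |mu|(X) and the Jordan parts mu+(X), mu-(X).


Step 1: Every measurable set is a union of atoms (the cells / points), so a Hahn decomposition is
  obtained by grouping atoms by sign: P = union of atoms with mu > 0, N = union of the remaining atoms.
  Atoms in P (indices): 2, 4, 5;  atoms in N (indices): 1, 3
  Positive values: 3.24, 4.58, 3.52
  Negative values: -6.26, -0.08
Step 2: mu+(X) = mu(P) = sum of positive atom values = 11.34
Step 3: mu-(X) = -mu(N) = sum of |negative atom values| = 6.34
Step 4: |mu|(X) = mu+(X) + mu-(X) = 11.34 + 6.34 = 17.68


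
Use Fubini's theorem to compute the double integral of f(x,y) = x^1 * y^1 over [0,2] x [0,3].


By Fubini's theorem, the double integral factors as a product of single integrals:
Step 1: integral_0^2 x^1 dx = [x^2/2] from 0 to 2
     = 2^2/2 = 2
Step 2: integral_0^3 y^1 dy = [y^2/2] from 0 to 3
     = 3^2/2 = 4.5
Step 3: Double integral = 2 * 4.5 = 9


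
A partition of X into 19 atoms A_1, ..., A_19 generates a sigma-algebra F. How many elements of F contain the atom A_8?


Each element of F is a union of some subset S of the 19 atoms.
The element contains A_8 iff A_8 is in S.
So we count subsets S of {A_1,...,A_19} with A_8 in S: choose freely among the other 18 atoms.
Count = 2^(19-1) = 2^18 = 262144.


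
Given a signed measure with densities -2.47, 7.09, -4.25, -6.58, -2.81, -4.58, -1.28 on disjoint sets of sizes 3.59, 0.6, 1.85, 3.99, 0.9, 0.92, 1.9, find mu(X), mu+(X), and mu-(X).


Step 1: Compute signed measure on each set:
  Set 1: -2.47 * 3.59 = -8.8673
  Set 2: 7.09 * 0.6 = 4.254
  Set 3: -4.25 * 1.85 = -7.8625
  Set 4: -6.58 * 3.99 = -26.2542
  Set 5: -2.81 * 0.9 = -2.529
  Set 6: -4.58 * 0.92 = -4.2136
  Set 7: -1.28 * 1.9 = -2.432
Step 2: Total signed measure = (-8.8673) + (4.254) + (-7.8625) + (-26.2542) + (-2.529) + (-4.2136) + (-2.432)
     = -47.9046
Step 3: Positive part mu+(X) = sum of positive contributions = 4.254
Step 4: Negative part mu-(X) = |sum of negative contributions| = 52.1586


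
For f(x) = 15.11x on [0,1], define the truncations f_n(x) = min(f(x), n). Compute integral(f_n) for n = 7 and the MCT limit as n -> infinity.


f(x) = 15.11x on [0,1]; f_n(x) = min(15.11x, n). At n = 7:
Step 1: f(x) reaches 7 at x = 7/15.11 = 0.463269
Step 2: integral(f_7) = integral(15.11x, 0, 0.463269) + integral(7, 0.463269, 1)
       = 15.11*0.463269^2/2 + 7*(1 - 0.463269)
       = 1.621443 + 3.757114
       = 5.378557
Step 3: As n -> infinity, f_n increases to f, so by MCT integral(f_n) -> integral(f) = 15.11/2 = 7.555.
Convergence: integral(f_7) = 5.378557 -> 7.555 as n -> infinity


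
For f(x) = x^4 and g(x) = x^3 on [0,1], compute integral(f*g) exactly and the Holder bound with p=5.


Step 1: Exact integral of f*g = integral(x^7, 0, 1) = 1/8
     = 0.125
Step 2: Holder bound with p=5, q=1.25:
  ||f||_p = (integral x^20 dx)^(1/5) = (1/21)^(1/5) = 0.543946
  ||g||_q = (integral x^3.75 dx)^(1/1.25) = (1/4.75)^(1/1.25) = 0.287505
Step 3: Holder bound = ||f||_p * ||g||_q = 0.543946 * 0.287505 = 0.156387
Verification: 0.125 <= 0.156387 (Holder holds)


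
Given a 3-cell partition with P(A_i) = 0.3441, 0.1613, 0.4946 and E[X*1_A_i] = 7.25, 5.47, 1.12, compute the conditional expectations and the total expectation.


For each cell A_i: E[X|A_i] = E[X*1_A_i] / P(A_i)
Step 1: E[X|A_1] = 7.25 / 0.3441 = 21.069457
Step 2: E[X|A_2] = 5.47 / 0.1613 = 33.911965
Step 3: E[X|A_3] = 1.12 / 0.4946 = 2.264456
Verification: E[X] = sum E[X*1_A_i] = 7.25 + 5.47 + 1.12 = 13.84


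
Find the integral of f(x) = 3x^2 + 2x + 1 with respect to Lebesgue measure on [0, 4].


The Lebesgue integral of a Riemann-integrable function agrees with the Riemann integral.
Antiderivative F(x) = (3/3)x^3 + (2/2)x^2 + 1x
F(4) = (3/3)*4^3 + (2/2)*4^2 + 1*4
     = (3/3)*64 + (2/2)*16 + 1*4
     = 64 + 16 + 4
     = 84
F(0) = 0.0
Integral = F(4) - F(0) = 84 - 0.0 = 84


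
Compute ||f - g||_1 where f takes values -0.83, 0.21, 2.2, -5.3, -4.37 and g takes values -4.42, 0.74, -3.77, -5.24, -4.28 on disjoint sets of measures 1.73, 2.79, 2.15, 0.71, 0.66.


Step 1: Compute differences f_i - g_i:
  -0.83 - -4.42 = 3.59
  0.21 - 0.74 = -0.53
  2.2 - -3.77 = 5.97
  -5.3 - -5.24 = -0.06
  -4.37 - -4.28 = -0.09
Step 2: Compute |diff|^1 * measure for each set:
  |3.59|^1 * 1.73 = 3.59 * 1.73 = 6.2107
  |-0.53|^1 * 2.79 = 0.53 * 2.79 = 1.4787
  |5.97|^1 * 2.15 = 5.97 * 2.15 = 12.8355
  |-0.06|^1 * 0.71 = 0.06 * 0.71 = 0.0426
  |-0.09|^1 * 0.66 = 0.09 * 0.66 = 0.0594
Step 3: Sum = 20.6269
Step 4: ||f-g||_1 = (20.6269)^(1/1) = 20.6269


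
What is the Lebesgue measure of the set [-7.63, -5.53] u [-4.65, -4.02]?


For pairwise disjoint intervals, m(union) = sum of lengths.
= (-5.53 - -7.63) + (-4.02 - -4.65)
= 2.1 + 0.63
= 2.73


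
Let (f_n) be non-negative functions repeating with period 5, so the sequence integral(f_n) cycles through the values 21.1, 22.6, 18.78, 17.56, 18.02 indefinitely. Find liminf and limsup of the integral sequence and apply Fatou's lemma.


The sequence (integral(f_n)) is periodic with period 5, repeating the values 21.1, 22.6, 18.78, 17.56, 18.02 indefinitely.
Step 1: For a periodic sequence, every tail (a_m, a_(m+1), ...) contains all 5 period values infinitely often.
Step 2: Hence inf of every tail = min of the period values = min(21.1, 22.6, 18.78, 17.56, 18.02) = 17.56.
        liminf_n integral(f_n) = sup over m of (inf of tail from m) = 17.56.
Step 3: Similarly sup of every tail = max of the period values = 22.6.
        limsup_n integral(f_n) = 22.6.
Step 4: Fatou's lemma: integral(liminf_n f_n) <= liminf_n integral(f_n) = 17.56.
        So the integral of the pointwise liminf is at most 17.56.


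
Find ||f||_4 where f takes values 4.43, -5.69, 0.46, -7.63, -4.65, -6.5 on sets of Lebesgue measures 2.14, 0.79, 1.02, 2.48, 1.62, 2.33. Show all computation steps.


Step 1: Compute |f_i|^4 for each value:
  |4.43|^4 = 385.1367
  |-5.69|^4 = 1048.211851
  |0.46|^4 = 0.044775
  |-7.63|^4 = 3389.207446
  |-4.65|^4 = 467.532506
  |-6.5|^4 = 1785.0625
Step 2: Multiply by measures and sum:
  385.1367 * 2.14 = 824.192538
  1048.211851 * 0.79 = 828.087362
  0.044775 * 1.02 = 0.04567
  3389.207446 * 2.48 = 8405.234465
  467.532506 * 1.62 = 757.40266
  1785.0625 * 2.33 = 4159.195625
Sum = 824.192538 + 828.087362 + 0.04567 + 8405.234465 + 757.40266 + 4159.195625 = 14974.158321
Step 3: Take the p-th root:
||f||_4 = (14974.158321)^(1/4) = 11.06205


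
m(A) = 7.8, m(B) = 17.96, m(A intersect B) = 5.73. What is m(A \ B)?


m(A \ B) = m(A) - m(A n B)
= 7.8 - 5.73
= 2.07


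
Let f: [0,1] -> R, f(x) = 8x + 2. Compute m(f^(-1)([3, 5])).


f^(-1)([3, 5]) = {x : 3 <= 8x + 2 <= 5}
Solving: (3 - 2)/8 <= x <= (5 - 2)/8
= [0.125, 0.375]
Intersecting with [0,1]: [0.125, 0.375]
Measure = 0.375 - 0.125 = 0.25


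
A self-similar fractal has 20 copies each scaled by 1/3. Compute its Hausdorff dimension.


For a self-similar set with N copies scaled by 1/r:
dim_H = log(N)/log(r) = log(20)/log(3)
= 2.995732/1.098612
= 2.726833


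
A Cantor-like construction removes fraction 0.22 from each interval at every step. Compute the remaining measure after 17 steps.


Step 1: At each step, fraction remaining = 1 - 0.22 = 0.78
Step 2: After 17 steps, measure = (0.78)^17
Result = 0.014642


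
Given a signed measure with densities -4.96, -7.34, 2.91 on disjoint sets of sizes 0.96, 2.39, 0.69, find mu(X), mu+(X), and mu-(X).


Step 1: Compute signed measure on each set:
  Set 1: -4.96 * 0.96 = -4.7616
  Set 2: -7.34 * 2.39 = -17.5426
  Set 3: 2.91 * 0.69 = 2.0079
Step 2: Total signed measure = (-4.7616) + (-17.5426) + (2.0079)
     = -20.2963
Step 3: Positive part mu+(X) = sum of positive contributions = 2.0079
Step 4: Negative part mu-(X) = |sum of negative contributions| = 22.3042


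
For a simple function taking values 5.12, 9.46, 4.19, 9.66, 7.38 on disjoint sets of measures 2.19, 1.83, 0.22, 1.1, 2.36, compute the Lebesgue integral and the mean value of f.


Step 1: Integral = sum(value_i * measure_i)
= 5.12*2.19 + 9.46*1.83 + 4.19*0.22 + 9.66*1.1 + 7.38*2.36
= 11.2128 + 17.3118 + 0.9218 + 10.626 + 17.4168
= 57.4892
Step 2: Total measure of domain = 2.19 + 1.83 + 0.22 + 1.1 + 2.36 = 7.7
Step 3: Average value = 57.4892 / 7.7 = 7.46613


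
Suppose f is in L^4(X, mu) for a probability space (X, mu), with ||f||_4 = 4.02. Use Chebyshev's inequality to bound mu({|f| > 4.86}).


Chebyshev/Markov inequality: mu(|f| > eps) <= (||f||_p / eps)^p
Step 1: ||f||_4 / eps = 4.02 / 4.86 = 0.82716
Step 2: Raise to power p = 4:
  (0.82716)^4 = 0.468122
Step 3: Therefore mu(|f| > 4.86) <= 0.468122


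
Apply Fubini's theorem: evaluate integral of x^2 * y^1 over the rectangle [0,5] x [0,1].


By Fubini's theorem, the double integral factors as a product of single integrals:
Step 1: integral_0^5 x^2 dx = [x^3/3] from 0 to 5
     = 5^3/3 = 41.666667
Step 2: integral_0^1 y^1 dy = [y^2/2] from 0 to 1
     = 1^2/2 = 0.5
Step 3: Double integral = 41.666667 * 0.5 = 20.833333


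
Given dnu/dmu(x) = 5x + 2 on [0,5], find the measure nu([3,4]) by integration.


nu(A) = integral_A (dnu/dmu) dmu = integral_3^4 (5x + 2) dx
Step 1: Antiderivative F(x) = (5/2)x^2 + 2x
Step 2: F(4) = (5/2)*4^2 + 2*4 = 40 + 8 = 48
Step 3: F(3) = (5/2)*3^2 + 2*3 = 22.5 + 6 = 28.5
Step 4: nu([3,4]) = F(4) - F(3) = 48 - 28.5 = 19.5


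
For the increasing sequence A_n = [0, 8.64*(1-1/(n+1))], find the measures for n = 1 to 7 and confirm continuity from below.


By continuity of measure from below: if A_n increases to A, then m(A_n) -> m(A).
Here A = [0, 8.64], so m(A) = 8.64
Step 1: a_1 = 8.64*(1 - 1/2) = 4.32, m(A_1) = 4.32
Step 2: a_2 = 8.64*(1 - 1/3) = 5.76, m(A_2) = 5.76
Step 3: a_3 = 8.64*(1 - 1/4) = 6.48, m(A_3) = 6.48
Step 4: a_4 = 8.64*(1 - 1/5) = 6.912, m(A_4) = 6.912
Step 5: a_5 = 8.64*(1 - 1/6) = 7.2, m(A_5) = 7.2
Step 6: a_6 = 8.64*(1 - 1/7) = 7.4057, m(A_6) = 7.4057
Step 7: a_7 = 8.64*(1 - 1/8) = 7.56, m(A_7) = 7.56
Limit: m(A_n) -> m([0,8.64]) = 8.64


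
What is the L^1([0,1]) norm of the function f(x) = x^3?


Step 1: ||f||_1 = (integral_0^1 |x^3|^1 dx)^(1/1)
     = (integral_0^1 x^3 dx)^(1/1)
Step 2: integral_0^1 x^3 dx = [x^4/(4)] from 0 to 1 = 1^4/4
     = 1/4 = 0.25
Step 3: ||f||_1 = (0.25)^(1/1) = 0.25


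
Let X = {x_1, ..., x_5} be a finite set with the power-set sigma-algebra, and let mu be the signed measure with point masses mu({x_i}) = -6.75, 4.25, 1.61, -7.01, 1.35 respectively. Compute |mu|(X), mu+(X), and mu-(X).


Step 1: Every measurable set is a union of atoms (the cells / points), so a Hahn decomposition is
  obtained by grouping atoms by sign: P = union of atoms with mu > 0, N = union of the remaining atoms.
  Atoms in P (indices): 2, 3, 5;  atoms in N (indices): 1, 4
  Positive values: 4.25, 1.61, 1.35
  Negative values: -6.75, -7.01
Step 2: mu+(X) = mu(P) = sum of positive atom values = 7.21
Step 3: mu-(X) = -mu(N) = sum of |negative atom values| = 13.76
Step 4: |mu|(X) = mu+(X) + mu-(X) = 7.21 + 13.76 = 20.97


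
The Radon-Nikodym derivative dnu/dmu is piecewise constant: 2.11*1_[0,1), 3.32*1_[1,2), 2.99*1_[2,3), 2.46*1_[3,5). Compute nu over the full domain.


Integrate each piece of the Radon-Nikodym derivative:
Step 1: integral_0^1 2.11 dx = 2.11*(1-0) = 2.11*1 = 2.11
Step 2: integral_1^2 3.32 dx = 3.32*(2-1) = 3.32*1 = 3.32
Step 3: integral_2^3 2.99 dx = 2.99*(3-2) = 2.99*1 = 2.99
Step 4: integral_3^5 2.46 dx = 2.46*(5-3) = 2.46*2 = 4.92
Total: 2.11 + 3.32 + 2.99 + 4.92 = 13.34


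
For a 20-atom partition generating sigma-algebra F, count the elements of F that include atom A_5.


Each element of F is a union of some subset S of the 20 atoms.
The element contains A_5 iff A_5 is in S.
So we count subsets S of {A_1,...,A_20} with A_5 in S: choose freely among the other 19 atoms.
Count = 2^(20-1) = 2^19 = 524288.


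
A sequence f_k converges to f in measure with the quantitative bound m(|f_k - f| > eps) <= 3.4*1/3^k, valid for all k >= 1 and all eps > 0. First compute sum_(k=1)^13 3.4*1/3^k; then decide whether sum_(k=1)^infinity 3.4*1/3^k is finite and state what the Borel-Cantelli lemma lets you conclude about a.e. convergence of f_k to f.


Step 1: List the terms 3.4*1/3^k for k = 1 to 13:
  k=1: 1.133333
  k=2: 0.377778
  k=3: 0.125926
  k=4: 0.041975
  k=5: 0.013992
  k=6: 0.004664
  k=7: 0.001555
  k=8: 5.182137e-04
  k=9: 1.727379e-04
  k=10: 5.757930e-05
  k=11: 1.919310e-05
  k=12: 6.397700e-06
  k=13: 2.132567e-06
Step 2: Partial sum = 1.133333 + 0.377778 + 0.125926 + 0.041975 + 0.013992 + 0.004664 + 0.001555 + 5.182137e-04 + 1.727379e-04 + 5.757930e-05 + 1.919310e-05 + 6.397700e-06 + 2.132567e-06
     = 1.699999
Step 3: The full series sum_(k>=1) 3.4*1/3^k converges (geometric series with ratio 1/3 < 1; a constant multiple of a convergent series converges).
Step 4: Fix eps > 0. Since sum_k m(|f_k - f| > eps) < infinity, the Borel-Cantelli lemma gives
        m(limsup_k {|f_k - f| > eps}) = 0, i.e. for a.e. x, |f_k(x) - f(x)| <= eps for all large k.
        Applying this with eps = 1/j for j = 1, 2, ... and intersecting the countably many full-measure sets,
        for a.e. x we get limsup_k |f_k(x) - f(x)| <= 1/j for every j, hence f_k -> f almost everywhere.
Conclusion: series converges; Borel-Cantelli yields f_k -> f a.e.


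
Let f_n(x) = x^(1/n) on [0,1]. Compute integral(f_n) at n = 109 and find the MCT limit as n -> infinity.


At n = 109: f_109(x) = x^(1/109).
Step 1: integral(x^(1/109), 0, 1) = [x^(1/109+1) / (1/109+1)] from 0 to 1
     = 1 / (1/109 + 1) = 1 / ((109+1)/109) = 109/(109+1)
     = 109/110 = 0.990909
Step 2: As n -> infinity, f_n(x) = x^(1/n) -> 1 for x in (0,1], and f_n is increasing in n.
By MCT, lim_n integral(f_n) = integral(lim_n f_n) = integral(1, 0, 1) = 1.
Step 3: Verify convergence: 109/110 = 0.990909 -> 1


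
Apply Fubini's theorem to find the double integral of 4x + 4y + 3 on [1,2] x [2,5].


By Fubini, integrate in x first, then y.
Step 1: Fix y, integrate over x in [1,2]:
  integral(4x + 4y + 3, x=1..2)
  = 4*(2^2 - 1^2)/2 + (4y + 3)*(2 - 1)
  = 6 + (4y + 3)*1
  = 6 + 4y + 3
  = 9 + 4y
Step 2: Integrate over y in [2,5]:
  integral(9 + 4y, y=2..5)
  = 9*3 + 4*(5^2 - 2^2)/2
  = 27 + 42
  = 69


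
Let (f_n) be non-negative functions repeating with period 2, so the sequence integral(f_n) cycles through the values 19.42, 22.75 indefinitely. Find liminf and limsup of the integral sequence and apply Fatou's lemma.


The sequence (integral(f_n)) is periodic with period 2, repeating the values 19.42, 22.75 indefinitely.
Step 1: For a periodic sequence, every tail (a_m, a_(m+1), ...) contains all 2 period values infinitely often.
Step 2: Hence inf of every tail = min of the period values = min(19.42, 22.75) = 19.42.
        liminf_n integral(f_n) = sup over m of (inf of tail from m) = 19.42.
Step 3: Similarly sup of every tail = max of the period values = 22.75.
        limsup_n integral(f_n) = 22.75.
Step 4: Fatou's lemma: integral(liminf_n f_n) <= liminf_n integral(f_n) = 19.42.
        So the integral of the pointwise liminf is at most 19.42.


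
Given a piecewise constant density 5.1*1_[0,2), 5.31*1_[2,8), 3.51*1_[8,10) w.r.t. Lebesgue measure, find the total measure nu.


Integrate each piece of the Radon-Nikodym derivative:
Step 1: integral_0^2 5.1 dx = 5.1*(2-0) = 5.1*2 = 10.2
Step 2: integral_2^8 5.31 dx = 5.31*(8-2) = 5.31*6 = 31.86
Step 3: integral_8^10 3.51 dx = 3.51*(10-8) = 3.51*2 = 7.02
Total: 10.2 + 31.86 + 7.02 = 49.08


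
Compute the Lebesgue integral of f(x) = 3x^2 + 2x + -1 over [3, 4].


The Lebesgue integral of a Riemann-integrable function agrees with the Riemann integral.
Antiderivative F(x) = (3/3)x^3 + (2/2)x^2 + -1x
F(4) = (3/3)*4^3 + (2/2)*4^2 + -1*4
     = (3/3)*64 + (2/2)*16 + -1*4
     = 64 + 16 + -4
     = 76
F(3) = 33
Integral = F(4) - F(3) = 76 - 33 = 43


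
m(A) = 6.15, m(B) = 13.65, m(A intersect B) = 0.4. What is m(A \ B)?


m(A \ B) = m(A) - m(A n B)
= 6.15 - 0.4
= 5.75


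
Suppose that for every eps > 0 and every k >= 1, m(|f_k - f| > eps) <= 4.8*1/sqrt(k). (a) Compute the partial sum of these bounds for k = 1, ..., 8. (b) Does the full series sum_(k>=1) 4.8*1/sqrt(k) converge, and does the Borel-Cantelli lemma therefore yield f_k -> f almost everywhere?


Step 1: List the terms 4.8*1/sqrt(k) for k = 1 to 8:
  k=1: 4.8
  k=2: 3.394113
  k=3: 2.771281
  k=4: 2.4
  k=5: 2.146625
  k=6: 1.959592
  k=7: 1.814229
  k=8: 1.697056
Step 2: Partial sum = 4.8 + 3.394113 + 2.771281 + 2.4 + 2.146625 + 1.959592 + 1.814229 + 1.697056
     = 20.982897
Step 3: The full series sum_(k>=1) 4.8*1/sqrt(k) diverges (p-series with p = 1/2 <= 1; a nonzero constant multiple of a divergent series diverges).
Step 4: The (first) Borel-Cantelli lemma requires a summable sequence of measures, so it does not apply here;
        from this bound alone no conclusion about a.e. convergence can be drawn (convergence in measure still
        gives an a.e.-convergent subsequence, but not a.e. convergence of the whole sequence).
Conclusion: series diverges; Borel-Cantelli is inconclusive about a.e. convergence of f_k.


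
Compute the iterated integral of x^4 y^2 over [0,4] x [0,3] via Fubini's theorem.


By Fubini's theorem, the double integral factors as a product of single integrals:
Step 1: integral_0^4 x^4 dx = [x^5/5] from 0 to 4
     = 4^5/5 = 204.8
Step 2: integral_0^3 y^2 dy = [y^3/3] from 0 to 3
     = 3^3/3 = 9
Step 3: Double integral = 204.8 * 9 = 1843.2


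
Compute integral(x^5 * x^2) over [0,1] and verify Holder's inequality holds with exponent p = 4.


Step 1: Exact integral of f*g = integral(x^7, 0, 1) = 1/8
     = 0.125
Step 2: Holder bound with p=4, q=1.333333:
  ||f||_p = (integral x^20 dx)^(1/4) = (1/21)^(1/4) = 0.467138
  ||g||_q = (integral x^2.666667 dx)^(1/1.333333) = (1/3.666667)^(1/1.333333) = 0.377395
Step 3: Holder bound = ||f||_p * ||g||_q = 0.467138 * 0.377395 = 0.176296
Verification: 0.125 <= 0.176296 (Holder holds)
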